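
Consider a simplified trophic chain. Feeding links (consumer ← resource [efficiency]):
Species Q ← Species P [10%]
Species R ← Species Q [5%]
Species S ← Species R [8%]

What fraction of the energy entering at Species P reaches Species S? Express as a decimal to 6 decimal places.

Product of link efficiencies: 0.1 × 0.05 × 0.08 = 0.0004

0.000400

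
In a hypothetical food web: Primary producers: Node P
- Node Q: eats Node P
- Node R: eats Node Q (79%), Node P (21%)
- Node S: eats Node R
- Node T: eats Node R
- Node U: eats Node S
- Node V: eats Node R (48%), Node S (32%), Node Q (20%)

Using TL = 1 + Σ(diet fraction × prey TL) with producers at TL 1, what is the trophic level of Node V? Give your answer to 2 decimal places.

3.95

Node Q: 1 + 1 = 2
Node R: 1 + (0.79×2 + 0.21×1) = 2.79
Node S: 1 + 2.79 = 3.79
Node T: 1 + 2.79 = 3.79
Node U: 1 + 3.79 = 4.79
Node V: 1 + (0.48×2.79 + 0.32×3.79 + 0.2×2) = 3.952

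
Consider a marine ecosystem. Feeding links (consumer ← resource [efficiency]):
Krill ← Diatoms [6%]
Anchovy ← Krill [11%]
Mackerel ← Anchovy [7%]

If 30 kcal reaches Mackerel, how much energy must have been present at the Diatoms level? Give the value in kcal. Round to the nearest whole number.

Cumulative transfer efficiency: 0.06 × 0.11 × 0.07 = 0.000462
Diatoms energy = 30 / 0.000462 = 64935 kcal

64935 kcal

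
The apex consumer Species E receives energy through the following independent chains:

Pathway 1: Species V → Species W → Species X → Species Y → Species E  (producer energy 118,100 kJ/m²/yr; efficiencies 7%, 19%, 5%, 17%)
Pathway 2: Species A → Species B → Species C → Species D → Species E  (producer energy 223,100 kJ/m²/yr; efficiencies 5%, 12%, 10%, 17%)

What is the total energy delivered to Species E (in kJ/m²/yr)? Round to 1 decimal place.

36.1 kJ/m²/yr

Pathway 1: 118100 × 0.07 × 0.19 × 0.05 × 0.17 = 13.351205 kJ/m²/yr
Pathway 2: 223100 × 0.05 × 0.12 × 0.1 × 0.17 = 22.7562 kJ/m²/yr
Total at Species E: 13.351205 + 22.7562 = 36.107405 kJ/m²/yr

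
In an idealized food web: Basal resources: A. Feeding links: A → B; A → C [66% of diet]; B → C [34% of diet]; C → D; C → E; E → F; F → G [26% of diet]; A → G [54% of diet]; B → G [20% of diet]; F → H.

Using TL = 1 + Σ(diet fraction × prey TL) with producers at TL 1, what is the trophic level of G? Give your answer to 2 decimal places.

3.07

B: 1 + 1 = 2
C: 1 + (0.66×1 + 0.34×2) = 2.34
D: 1 + 2.34 = 3.34
E: 1 + 2.34 = 3.34
F: 1 + 3.34 = 4.34
G: 1 + (0.26×4.34 + 0.54×1 + 0.2×2) = 3.0684
H: 1 + 4.34 = 5.34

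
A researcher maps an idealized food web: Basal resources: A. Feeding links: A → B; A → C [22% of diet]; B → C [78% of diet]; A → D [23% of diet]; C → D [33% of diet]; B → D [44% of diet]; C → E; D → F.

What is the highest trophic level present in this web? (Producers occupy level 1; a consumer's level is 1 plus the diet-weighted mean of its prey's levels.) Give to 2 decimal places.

4.03

B: 1 + 1 = 2
C: 1 + (0.22×1 + 0.78×2) = 2.78
D: 1 + (0.23×1 + 0.33×2.78 + 0.44×2) = 3.0274
E: 1 + 2.78 = 3.78
F: 1 + 3.0274 = 4.0274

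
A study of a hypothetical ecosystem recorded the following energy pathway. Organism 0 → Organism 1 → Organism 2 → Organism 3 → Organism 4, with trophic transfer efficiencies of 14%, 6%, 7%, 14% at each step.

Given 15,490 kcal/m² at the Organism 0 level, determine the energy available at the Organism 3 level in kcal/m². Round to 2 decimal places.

9.11 kcal/m²

Organism 1: 15490 × 0.14 = 2168.6 kcal/m²
Organism 2: 2168.6 × 0.06 = 130.116 kcal/m²
Organism 3: 130.116 × 0.07 = 9.10812 kcal/m²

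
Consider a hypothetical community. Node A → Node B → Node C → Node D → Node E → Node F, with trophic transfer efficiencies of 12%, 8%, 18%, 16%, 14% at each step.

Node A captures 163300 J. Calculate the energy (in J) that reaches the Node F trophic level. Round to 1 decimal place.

Node B: 163300 × 0.12 = 19596 J
Node C: 19596 × 0.08 = 1567.68 J
Node D: 1567.68 × 0.18 = 282.1824 J
Node E: 282.1824 × 0.16 = 45.149184 J
Node F: 45.149184 × 0.14 = 6.32088576 J

6.3 J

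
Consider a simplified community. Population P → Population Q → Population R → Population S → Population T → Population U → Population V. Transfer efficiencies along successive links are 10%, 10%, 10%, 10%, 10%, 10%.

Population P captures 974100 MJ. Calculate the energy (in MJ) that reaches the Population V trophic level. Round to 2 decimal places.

0.97 MJ

Population Q: 974100 × 0.1 = 97410 MJ
Population R: 97410 × 0.1 = 9741 MJ
Population S: 9741 × 0.1 = 974.1 MJ
Population T: 974.1 × 0.1 = 97.41 MJ
Population U: 97.41 × 0.1 = 9.741 MJ
Population V: 9.741 × 0.1 = 0.9741 MJ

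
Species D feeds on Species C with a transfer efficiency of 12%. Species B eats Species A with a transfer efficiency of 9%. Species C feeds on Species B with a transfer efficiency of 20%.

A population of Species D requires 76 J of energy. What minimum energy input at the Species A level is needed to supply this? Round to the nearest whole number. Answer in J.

35185 J

Cumulative transfer efficiency: 0.09 × 0.2 × 0.12 = 0.00216
Species A energy = 76 / 0.00216 = 35185 J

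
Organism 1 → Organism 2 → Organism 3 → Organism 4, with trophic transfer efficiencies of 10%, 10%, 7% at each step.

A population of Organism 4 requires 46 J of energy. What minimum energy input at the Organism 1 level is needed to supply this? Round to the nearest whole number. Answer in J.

65714 J

Cumulative transfer efficiency: 0.1 × 0.1 × 0.07 = 0.0007
Organism 1 energy = 46 / 0.0007 = 65714 J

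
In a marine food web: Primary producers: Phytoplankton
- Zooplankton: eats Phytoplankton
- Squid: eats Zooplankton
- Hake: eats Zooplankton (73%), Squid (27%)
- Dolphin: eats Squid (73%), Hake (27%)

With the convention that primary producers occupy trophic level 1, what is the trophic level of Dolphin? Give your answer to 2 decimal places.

Zooplankton: 1 + 1 = 2
Squid: 1 + 2 = 3
Hake: 1 + (0.73×2 + 0.27×3) = 3.27
Dolphin: 1 + (0.73×3 + 0.27×3.27) = 4.0729

4.07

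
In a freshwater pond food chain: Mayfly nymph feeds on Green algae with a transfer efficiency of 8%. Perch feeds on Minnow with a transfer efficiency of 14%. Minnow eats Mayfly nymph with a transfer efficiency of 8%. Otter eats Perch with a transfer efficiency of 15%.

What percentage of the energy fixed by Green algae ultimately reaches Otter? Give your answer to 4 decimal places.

Product of link efficiencies: 0.08 × 0.08 × 0.14 × 0.15 = 0.0001344
As a percentage: 0.0001344 × 100 = 0.0134%

0.0134%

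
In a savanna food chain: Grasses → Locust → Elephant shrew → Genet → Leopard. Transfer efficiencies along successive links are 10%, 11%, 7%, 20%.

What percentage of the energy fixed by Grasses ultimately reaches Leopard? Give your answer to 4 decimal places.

Product of link efficiencies: 0.1 × 0.11 × 0.07 × 0.2 = 0.000154
As a percentage: 0.000154 × 100 = 0.0154%

0.0154%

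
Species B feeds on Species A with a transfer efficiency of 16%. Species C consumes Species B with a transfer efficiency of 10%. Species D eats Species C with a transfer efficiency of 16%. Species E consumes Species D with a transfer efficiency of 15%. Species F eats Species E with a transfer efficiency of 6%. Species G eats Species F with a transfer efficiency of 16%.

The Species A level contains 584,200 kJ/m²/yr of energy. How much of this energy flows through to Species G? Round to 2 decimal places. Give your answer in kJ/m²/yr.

2.15 kJ/m²/yr

Species B: 584200 × 0.16 = 93472 kJ/m²/yr
Species C: 93472 × 0.1 = 9347.2 kJ/m²/yr
Species D: 9347.2 × 0.16 = 1495.552 kJ/m²/yr
Species E: 1495.552 × 0.15 = 224.3328 kJ/m²/yr
Species F: 224.3328 × 0.06 = 13.459968 kJ/m²/yr
Species G: 13.459968 × 0.16 = 2.15359488 kJ/m²/yr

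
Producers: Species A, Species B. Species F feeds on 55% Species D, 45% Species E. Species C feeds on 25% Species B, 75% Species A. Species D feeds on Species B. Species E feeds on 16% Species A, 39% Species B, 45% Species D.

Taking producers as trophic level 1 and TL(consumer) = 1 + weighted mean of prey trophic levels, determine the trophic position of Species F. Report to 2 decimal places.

Species C: 1 + (0.25×1 + 0.75×1) = 2
Species D: 1 + 1 = 2
Species E: 1 + (0.16×1 + 0.39×1 + 0.45×2) = 2.45
Species F: 1 + (0.55×2 + 0.45×2.45) = 3.2025

3.20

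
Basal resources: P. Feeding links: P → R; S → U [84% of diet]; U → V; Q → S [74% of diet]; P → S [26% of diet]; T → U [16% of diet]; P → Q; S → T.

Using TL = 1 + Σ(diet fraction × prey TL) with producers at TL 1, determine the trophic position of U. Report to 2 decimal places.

Q: 1 + 1 = 2
R: 1 + 1 = 2
S: 1 + (0.26×1 + 0.74×2) = 2.74
T: 1 + 2.74 = 3.74
U: 1 + (0.84×2.74 + 0.16×3.74) = 3.9
V: 1 + 3.9 = 4.9

3.90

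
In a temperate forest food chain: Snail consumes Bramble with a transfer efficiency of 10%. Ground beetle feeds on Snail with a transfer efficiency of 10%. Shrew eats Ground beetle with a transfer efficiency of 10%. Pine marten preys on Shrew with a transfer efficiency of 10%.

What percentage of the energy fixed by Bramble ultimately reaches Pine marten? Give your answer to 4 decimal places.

0.0100%

Product of link efficiencies: 0.1 × 0.1 × 0.1 × 0.1 = 0.0001
As a percentage: 0.0001 × 100 = 0.0100%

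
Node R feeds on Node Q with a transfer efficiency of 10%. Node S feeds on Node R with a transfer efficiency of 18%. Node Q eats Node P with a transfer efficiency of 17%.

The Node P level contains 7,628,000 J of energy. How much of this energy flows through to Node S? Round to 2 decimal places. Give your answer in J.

Node Q: 7628000 × 0.17 = 1296760 J
Node R: 1296760 × 0.1 = 129676 J
Node S: 129676 × 0.18 = 23341.68 J

23341.68 J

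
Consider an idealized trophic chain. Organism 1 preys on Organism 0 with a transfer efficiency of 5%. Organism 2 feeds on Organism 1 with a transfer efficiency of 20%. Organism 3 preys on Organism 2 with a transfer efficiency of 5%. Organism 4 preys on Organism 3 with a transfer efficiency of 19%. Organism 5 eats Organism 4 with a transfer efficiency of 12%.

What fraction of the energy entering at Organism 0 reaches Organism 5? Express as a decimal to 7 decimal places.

Product of link efficiencies: 0.05 × 0.2 × 0.05 × 0.19 × 0.12 = 0.0000114

0.0000114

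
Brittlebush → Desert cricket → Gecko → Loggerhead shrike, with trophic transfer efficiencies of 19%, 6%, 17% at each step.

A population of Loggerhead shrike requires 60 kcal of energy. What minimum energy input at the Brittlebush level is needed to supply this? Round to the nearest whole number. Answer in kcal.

Cumulative transfer efficiency: 0.19 × 0.06 × 0.17 = 0.001938
Brittlebush energy = 60 / 0.001938 = 30960 kcal

30960 kcal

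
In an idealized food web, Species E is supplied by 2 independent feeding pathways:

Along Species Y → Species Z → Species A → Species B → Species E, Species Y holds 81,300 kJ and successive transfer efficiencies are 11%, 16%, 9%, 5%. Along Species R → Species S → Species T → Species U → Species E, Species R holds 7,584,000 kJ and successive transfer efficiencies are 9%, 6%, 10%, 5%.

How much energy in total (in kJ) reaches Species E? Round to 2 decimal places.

Via Species Y: 81300 × 0.11 × 0.16 × 0.09 × 0.05 = 6.43896 kJ
Via Species R: 7584000 × 0.09 × 0.06 × 0.1 × 0.05 = 204.768 kJ
Total at Species E: 6.43896 + 204.768 = 211.20696 kJ

211.21 kJ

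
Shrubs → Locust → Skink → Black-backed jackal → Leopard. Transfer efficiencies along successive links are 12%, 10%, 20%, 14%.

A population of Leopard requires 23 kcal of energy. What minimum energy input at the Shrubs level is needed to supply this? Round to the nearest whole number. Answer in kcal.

68452 kcal

Cumulative transfer efficiency: 0.12 × 0.1 × 0.2 × 0.14 = 0.000336
Shrubs energy = 23 / 0.000336 = 68452 kcal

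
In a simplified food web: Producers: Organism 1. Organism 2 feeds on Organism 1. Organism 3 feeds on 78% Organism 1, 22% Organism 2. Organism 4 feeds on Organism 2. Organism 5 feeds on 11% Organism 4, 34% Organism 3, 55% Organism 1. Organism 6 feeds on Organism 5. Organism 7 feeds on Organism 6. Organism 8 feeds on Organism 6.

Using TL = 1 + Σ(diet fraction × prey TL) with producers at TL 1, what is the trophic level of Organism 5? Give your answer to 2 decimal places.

2.63

Organism 2: 1 + 1 = 2
Organism 3: 1 + (0.78×1 + 0.22×2) = 2.22
Organism 4: 1 + 2 = 3
Organism 5: 1 + (0.11×3 + 0.34×2.22 + 0.55×1) = 2.6348
Organism 6: 1 + 2.6348 = 3.6348
Organism 7: 1 + 3.6348 = 4.6348
Organism 8: 1 + 3.6348 = 4.6348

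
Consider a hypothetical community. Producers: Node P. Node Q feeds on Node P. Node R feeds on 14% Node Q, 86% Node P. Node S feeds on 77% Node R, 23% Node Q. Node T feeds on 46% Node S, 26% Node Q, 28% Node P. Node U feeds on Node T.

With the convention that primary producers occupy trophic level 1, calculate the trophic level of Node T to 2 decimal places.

3.23

Node Q: 1 + 1 = 2
Node R: 1 + (0.14×2 + 0.86×1) = 2.14
Node S: 1 + (0.77×2.14 + 0.23×2) = 3.1078
Node T: 1 + (0.46×3.1078 + 0.26×2 + 0.28×1) = 3.229588
Node U: 1 + 3.229588 = 4.229588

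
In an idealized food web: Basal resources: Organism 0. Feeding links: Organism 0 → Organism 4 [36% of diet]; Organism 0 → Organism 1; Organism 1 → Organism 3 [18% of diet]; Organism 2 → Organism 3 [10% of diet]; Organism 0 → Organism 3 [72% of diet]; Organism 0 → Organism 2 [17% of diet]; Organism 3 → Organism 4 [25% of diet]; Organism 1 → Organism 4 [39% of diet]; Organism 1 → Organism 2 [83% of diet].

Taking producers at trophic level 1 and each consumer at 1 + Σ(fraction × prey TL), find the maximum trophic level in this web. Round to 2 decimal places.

2.83

Organism 1: 1 + 1 = 2
Organism 2: 1 + (0.83×2 + 0.17×1) = 2.83
Organism 3: 1 + (0.1×2.83 + 0.72×1 + 0.18×2) = 2.363
Organism 4: 1 + (0.25×2.363 + 0.39×2 + 0.36×1) = 2.73075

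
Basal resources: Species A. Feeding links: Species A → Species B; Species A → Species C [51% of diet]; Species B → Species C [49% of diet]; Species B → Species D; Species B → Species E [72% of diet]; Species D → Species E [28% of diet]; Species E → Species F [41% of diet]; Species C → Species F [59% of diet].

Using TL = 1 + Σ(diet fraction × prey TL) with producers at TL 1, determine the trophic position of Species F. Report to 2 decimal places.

Species B: 1 + 1 = 2
Species C: 1 + (0.51×1 + 0.49×2) = 2.49
Species D: 1 + 2 = 3
Species E: 1 + (0.72×2 + 0.28×3) = 3.28
Species F: 1 + (0.41×3.28 + 0.59×2.49) = 3.8139

3.81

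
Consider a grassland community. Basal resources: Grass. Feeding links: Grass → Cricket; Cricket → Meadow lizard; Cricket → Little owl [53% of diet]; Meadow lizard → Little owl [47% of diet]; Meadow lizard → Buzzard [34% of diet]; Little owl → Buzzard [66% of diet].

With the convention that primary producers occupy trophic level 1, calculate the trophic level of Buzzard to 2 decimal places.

4.31

Cricket: 1 + 1 = 2
Meadow lizard: 1 + 2 = 3
Little owl: 1 + (0.53×2 + 0.47×3) = 3.47
Buzzard: 1 + (0.34×3 + 0.66×3.47) = 4.3102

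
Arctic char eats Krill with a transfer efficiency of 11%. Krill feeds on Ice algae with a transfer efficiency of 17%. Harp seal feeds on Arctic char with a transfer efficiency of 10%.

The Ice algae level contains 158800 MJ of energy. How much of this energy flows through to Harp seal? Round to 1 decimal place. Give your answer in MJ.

297.0 MJ

Krill: 158800 × 0.17 = 26996 MJ
Arctic char: 26996 × 0.11 = 2969.56 MJ
Harp seal: 2969.56 × 0.1 = 296.956 MJ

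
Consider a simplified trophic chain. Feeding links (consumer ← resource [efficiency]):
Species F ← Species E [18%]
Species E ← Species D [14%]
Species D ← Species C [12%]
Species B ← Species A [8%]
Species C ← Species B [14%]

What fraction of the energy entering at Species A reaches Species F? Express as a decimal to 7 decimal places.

0.0000339

Product of link efficiencies: 0.08 × 0.14 × 0.12 × 0.14 × 0.18 = 0.0000338688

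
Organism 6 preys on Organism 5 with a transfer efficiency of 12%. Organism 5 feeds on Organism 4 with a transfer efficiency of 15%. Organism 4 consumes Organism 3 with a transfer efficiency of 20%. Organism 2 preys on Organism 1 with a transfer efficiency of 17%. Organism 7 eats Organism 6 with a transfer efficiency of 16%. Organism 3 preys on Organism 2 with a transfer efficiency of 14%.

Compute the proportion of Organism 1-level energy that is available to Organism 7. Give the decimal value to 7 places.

Product of link efficiencies: 0.17 × 0.14 × 0.2 × 0.15 × 0.12 × 0.16 = 0.0000137088

0.0000137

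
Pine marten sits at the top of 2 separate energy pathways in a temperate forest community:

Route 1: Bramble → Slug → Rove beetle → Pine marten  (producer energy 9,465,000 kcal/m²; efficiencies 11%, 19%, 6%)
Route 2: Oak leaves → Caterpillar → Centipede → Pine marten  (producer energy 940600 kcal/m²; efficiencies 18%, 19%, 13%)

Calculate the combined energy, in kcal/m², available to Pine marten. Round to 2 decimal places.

Route 1: 9465000 × 0.11 × 0.19 × 0.06 = 11869.11 kcal/m²
Route 2: 940600 × 0.18 × 0.19 × 0.13 = 4181.9076 kcal/m²
Total at Pine marten: 11869.11 + 4181.9076 = 16051.0176 kcal/m²

16051.02 kcal/m²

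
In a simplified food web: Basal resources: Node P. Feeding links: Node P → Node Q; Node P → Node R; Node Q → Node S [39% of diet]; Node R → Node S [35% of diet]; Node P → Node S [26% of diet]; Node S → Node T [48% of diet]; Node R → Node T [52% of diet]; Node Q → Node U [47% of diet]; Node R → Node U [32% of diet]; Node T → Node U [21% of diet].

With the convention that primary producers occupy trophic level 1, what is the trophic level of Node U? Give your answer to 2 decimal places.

Node Q: 1 + 1 = 2
Node R: 1 + 1 = 2
Node S: 1 + (0.39×2 + 0.35×2 + 0.26×1) = 2.74
Node T: 1 + (0.48×2.74 + 0.52×2) = 3.3552
Node U: 1 + (0.47×2 + 0.32×2 + 0.21×3.3552) = 3.284592

3.28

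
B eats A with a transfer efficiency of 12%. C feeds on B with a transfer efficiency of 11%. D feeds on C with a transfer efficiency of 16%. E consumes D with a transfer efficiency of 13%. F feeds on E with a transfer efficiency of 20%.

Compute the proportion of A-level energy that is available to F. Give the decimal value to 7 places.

0.0000549

Product of link efficiencies: 0.12 × 0.11 × 0.16 × 0.13 × 0.2 = 0.000054912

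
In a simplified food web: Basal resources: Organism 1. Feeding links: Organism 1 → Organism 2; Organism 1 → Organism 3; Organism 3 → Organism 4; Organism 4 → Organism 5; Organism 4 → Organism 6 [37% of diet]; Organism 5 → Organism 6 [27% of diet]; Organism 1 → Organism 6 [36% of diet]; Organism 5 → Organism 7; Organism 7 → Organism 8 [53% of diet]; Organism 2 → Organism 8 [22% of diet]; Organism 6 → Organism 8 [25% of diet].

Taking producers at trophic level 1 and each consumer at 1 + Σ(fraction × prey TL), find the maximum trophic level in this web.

5

Organism 2: 1 + 1 = 2
Organism 3: 1 + 1 = 2
Organism 4: 1 + 2 = 3
Organism 5: 1 + 3 = 4
Organism 6: 1 + (0.37×3 + 0.27×4 + 0.36×1) = 3.55
Organism 7: 1 + 4 = 5
Organism 8: 1 + (0.53×5 + 0.22×2 + 0.25×3.55) = 4.9775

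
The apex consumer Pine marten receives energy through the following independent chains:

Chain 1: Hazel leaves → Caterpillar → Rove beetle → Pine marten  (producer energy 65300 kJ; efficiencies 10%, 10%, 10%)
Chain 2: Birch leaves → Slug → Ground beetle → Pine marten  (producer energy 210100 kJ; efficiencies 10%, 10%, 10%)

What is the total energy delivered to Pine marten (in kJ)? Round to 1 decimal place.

275.4 kJ

Chain 1: 65300 × 0.1 × 0.1 × 0.1 = 65.3 kJ
Chain 2: 210100 × 0.1 × 0.1 × 0.1 = 210.1 kJ
Total at Pine marten: 65.3 + 210.1 = 275.4 kJ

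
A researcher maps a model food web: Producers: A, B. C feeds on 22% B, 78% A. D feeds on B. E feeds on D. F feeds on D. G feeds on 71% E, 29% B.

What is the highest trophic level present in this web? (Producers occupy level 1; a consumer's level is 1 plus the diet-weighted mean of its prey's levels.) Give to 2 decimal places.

3.42

C: 1 + (0.22×1 + 0.78×1) = 2
D: 1 + 1 = 2
E: 1 + 2 = 3
F: 1 + 2 = 3
G: 1 + (0.71×3 + 0.29×1) = 3.42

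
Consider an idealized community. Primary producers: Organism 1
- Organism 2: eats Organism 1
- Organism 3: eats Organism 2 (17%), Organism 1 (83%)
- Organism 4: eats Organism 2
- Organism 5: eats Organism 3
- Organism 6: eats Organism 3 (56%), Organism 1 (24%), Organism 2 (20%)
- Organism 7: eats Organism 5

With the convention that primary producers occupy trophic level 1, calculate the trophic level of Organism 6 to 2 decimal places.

2.86

Organism 2: 1 + 1 = 2
Organism 3: 1 + (0.17×2 + 0.83×1) = 2.17
Organism 4: 1 + 2 = 3
Organism 5: 1 + 2.17 = 3.17
Organism 6: 1 + (0.56×2.17 + 0.24×1 + 0.2×2) = 2.8552
Organism 7: 1 + 3.17 = 4.17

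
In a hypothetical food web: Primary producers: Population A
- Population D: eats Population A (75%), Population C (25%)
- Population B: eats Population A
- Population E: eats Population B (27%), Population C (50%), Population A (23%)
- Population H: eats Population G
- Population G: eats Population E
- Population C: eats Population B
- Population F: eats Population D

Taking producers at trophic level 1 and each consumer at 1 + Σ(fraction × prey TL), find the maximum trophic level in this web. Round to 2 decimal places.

5.27

Population B: 1 + 1 = 2
Population C: 1 + 2 = 3
Population D: 1 + (0.75×1 + 0.25×3) = 2.5
Population E: 1 + (0.27×2 + 0.5×3 + 0.23×1) = 3.27
Population F: 1 + 2.5 = 3.5
Population G: 1 + 3.27 = 4.27
Population H: 1 + 4.27 = 5.27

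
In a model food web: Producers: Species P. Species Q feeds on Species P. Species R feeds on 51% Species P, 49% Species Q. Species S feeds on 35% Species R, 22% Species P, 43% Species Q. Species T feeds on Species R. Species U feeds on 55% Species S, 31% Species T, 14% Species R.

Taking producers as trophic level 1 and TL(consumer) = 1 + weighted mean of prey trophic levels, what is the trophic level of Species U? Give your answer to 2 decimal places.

Species Q: 1 + 1 = 2
Species R: 1 + (0.51×1 + 0.49×2) = 2.49
Species S: 1 + (0.35×2.49 + 0.22×1 + 0.43×2) = 2.9515
Species T: 1 + 2.49 = 3.49
Species U: 1 + (0.55×2.9515 + 0.31×3.49 + 0.14×2.49) = 4.053825

4.05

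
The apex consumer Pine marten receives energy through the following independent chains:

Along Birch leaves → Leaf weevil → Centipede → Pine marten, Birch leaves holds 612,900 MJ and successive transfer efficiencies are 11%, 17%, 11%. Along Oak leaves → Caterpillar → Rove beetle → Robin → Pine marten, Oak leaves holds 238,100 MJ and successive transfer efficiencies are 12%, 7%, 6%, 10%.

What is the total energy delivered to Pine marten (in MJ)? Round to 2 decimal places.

Via Birch leaves: 612900 × 0.11 × 0.17 × 0.11 = 1260.7353 MJ
Via Oak leaves: 238100 × 0.12 × 0.07 × 0.06 × 0.1 = 12.00024 MJ
Total at Pine marten: 1260.7353 + 12.00024 = 1272.73554 MJ

1272.74 MJ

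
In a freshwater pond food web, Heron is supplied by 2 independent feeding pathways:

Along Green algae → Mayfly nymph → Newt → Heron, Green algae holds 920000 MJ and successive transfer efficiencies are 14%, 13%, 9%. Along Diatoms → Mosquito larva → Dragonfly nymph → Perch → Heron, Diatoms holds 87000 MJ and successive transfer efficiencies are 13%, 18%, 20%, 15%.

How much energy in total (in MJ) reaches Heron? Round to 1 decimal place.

1568.0 MJ

Via Green algae: 920000 × 0.14 × 0.13 × 0.09 = 1506.96 MJ
Via Diatoms: 87000 × 0.13 × 0.18 × 0.2 × 0.15 = 61.074 MJ
Total at Heron: 1506.96 + 61.074 = 1568.034 MJ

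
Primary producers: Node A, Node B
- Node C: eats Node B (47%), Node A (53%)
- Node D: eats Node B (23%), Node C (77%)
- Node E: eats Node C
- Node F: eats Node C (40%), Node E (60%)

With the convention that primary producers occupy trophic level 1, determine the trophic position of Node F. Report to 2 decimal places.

Node C: 1 + (0.47×1 + 0.53×1) = 2
Node D: 1 + (0.23×1 + 0.77×2) = 2.77
Node E: 1 + 2 = 3
Node F: 1 + (0.4×2 + 0.6×3) = 3.6

3.60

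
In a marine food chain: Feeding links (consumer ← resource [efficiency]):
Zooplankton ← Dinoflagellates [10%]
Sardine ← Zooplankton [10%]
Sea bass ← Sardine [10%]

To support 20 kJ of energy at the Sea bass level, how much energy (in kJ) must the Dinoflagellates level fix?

20000 kJ

Cumulative transfer efficiency: 0.1 × 0.1 × 0.1 = 0.001
Dinoflagellates energy = 20 / 0.001 = 20000 kJ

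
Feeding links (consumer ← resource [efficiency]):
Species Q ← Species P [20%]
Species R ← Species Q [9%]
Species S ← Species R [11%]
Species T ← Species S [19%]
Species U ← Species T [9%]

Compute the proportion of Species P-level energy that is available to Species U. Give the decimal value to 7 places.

0.0000339

Product of link efficiencies: 0.2 × 0.09 × 0.11 × 0.19 × 0.09 = 0.000033858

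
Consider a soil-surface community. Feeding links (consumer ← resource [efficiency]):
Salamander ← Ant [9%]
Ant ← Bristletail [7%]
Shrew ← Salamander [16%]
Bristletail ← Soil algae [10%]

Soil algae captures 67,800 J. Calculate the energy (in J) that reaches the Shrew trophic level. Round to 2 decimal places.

Bristletail: 67800 × 0.1 = 6780 J
Ant: 6780 × 0.07 = 474.6 J
Salamander: 474.6 × 0.09 = 42.714 J
Shrew: 42.714 × 0.16 = 6.83424 J

6.83 J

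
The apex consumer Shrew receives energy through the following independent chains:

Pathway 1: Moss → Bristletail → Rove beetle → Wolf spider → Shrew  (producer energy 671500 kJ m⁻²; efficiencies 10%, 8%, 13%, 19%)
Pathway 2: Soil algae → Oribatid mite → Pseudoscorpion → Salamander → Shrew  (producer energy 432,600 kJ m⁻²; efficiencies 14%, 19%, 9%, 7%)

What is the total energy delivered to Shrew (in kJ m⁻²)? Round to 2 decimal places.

205.18 kJ m⁻²

Pathway 1: 671500 × 0.1 × 0.08 × 0.13 × 0.19 = 132.6884 kJ m⁻²
Pathway 2: 432600 × 0.14 × 0.19 × 0.09 × 0.07 = 72.495108 kJ m⁻²
Total at Shrew: 132.6884 + 72.495108 = 205.183508 kJ m⁻²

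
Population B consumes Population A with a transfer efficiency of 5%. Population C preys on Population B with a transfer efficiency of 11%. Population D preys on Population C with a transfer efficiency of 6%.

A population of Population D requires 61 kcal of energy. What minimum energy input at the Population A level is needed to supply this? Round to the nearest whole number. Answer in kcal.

Cumulative transfer efficiency: 0.05 × 0.11 × 0.06 = 0.00033
Population A energy = 61 / 0.00033 = 184848 kcal

184848 kcal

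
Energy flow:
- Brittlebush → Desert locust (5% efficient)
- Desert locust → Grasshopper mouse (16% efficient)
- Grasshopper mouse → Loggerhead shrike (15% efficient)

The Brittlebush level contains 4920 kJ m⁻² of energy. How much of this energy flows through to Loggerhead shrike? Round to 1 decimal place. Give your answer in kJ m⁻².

5.9 kJ m⁻²

Desert locust: 4920 × 0.05 = 246 kJ m⁻²
Grasshopper mouse: 246 × 0.16 = 39.36 kJ m⁻²
Loggerhead shrike: 39.36 × 0.15 = 5.904 kJ m⁻²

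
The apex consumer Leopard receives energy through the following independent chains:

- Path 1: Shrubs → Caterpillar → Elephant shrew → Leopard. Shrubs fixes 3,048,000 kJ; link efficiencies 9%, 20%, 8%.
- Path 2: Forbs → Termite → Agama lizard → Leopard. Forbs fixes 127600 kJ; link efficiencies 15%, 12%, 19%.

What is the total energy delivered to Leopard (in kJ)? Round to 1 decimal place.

4825.5 kJ

Path 1: 3048000 × 0.09 × 0.2 × 0.08 = 4389.12 kJ
Path 2: 127600 × 0.15 × 0.12 × 0.19 = 436.392 kJ
Total at Leopard: 4389.12 + 436.392 = 4825.512 kJ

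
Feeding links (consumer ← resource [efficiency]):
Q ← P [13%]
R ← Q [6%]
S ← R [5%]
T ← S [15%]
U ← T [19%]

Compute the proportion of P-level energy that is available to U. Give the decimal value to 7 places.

Product of link efficiencies: 0.13 × 0.06 × 0.05 × 0.15 × 0.19 = 0.000011115

0.0000111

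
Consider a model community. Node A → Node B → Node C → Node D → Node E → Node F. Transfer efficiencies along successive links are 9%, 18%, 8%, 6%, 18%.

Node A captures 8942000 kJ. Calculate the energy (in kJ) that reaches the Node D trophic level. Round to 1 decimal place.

11588.8 kJ

Node B: 8942000 × 0.09 = 804780 kJ
Node C: 804780 × 0.18 = 144860.4 kJ
Node D: 144860.4 × 0.08 = 11588.832 kJ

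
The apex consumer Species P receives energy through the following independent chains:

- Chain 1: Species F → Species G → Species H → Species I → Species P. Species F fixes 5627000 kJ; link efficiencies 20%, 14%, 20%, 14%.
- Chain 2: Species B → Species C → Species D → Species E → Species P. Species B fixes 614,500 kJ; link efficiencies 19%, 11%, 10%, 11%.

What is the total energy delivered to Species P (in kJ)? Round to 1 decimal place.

Chain 1: 5627000 × 0.2 × 0.14 × 0.2 × 0.14 = 4411.568 kJ
Chain 2: 614500 × 0.19 × 0.11 × 0.1 × 0.11 = 141.27355 kJ
Total at Species P: 4411.568 + 141.27355 = 4552.84155 kJ

4552.8 kJ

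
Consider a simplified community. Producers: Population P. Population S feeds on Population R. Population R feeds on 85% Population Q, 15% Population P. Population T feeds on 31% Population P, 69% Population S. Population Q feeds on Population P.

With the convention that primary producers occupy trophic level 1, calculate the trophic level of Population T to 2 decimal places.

3.97

Population Q: 1 + 1 = 2
Population R: 1 + (0.85×2 + 0.15×1) = 2.85
Population S: 1 + 2.85 = 3.85
Population T: 1 + (0.31×1 + 0.69×3.85) = 3.9665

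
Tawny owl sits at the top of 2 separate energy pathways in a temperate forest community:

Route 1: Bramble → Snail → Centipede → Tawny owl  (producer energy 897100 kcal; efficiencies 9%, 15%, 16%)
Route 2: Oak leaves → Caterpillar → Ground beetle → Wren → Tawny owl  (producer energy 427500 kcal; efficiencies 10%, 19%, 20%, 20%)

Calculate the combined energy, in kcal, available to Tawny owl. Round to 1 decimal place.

Route 1: 897100 × 0.09 × 0.15 × 0.16 = 1937.736 kcal
Route 2: 427500 × 0.1 × 0.19 × 0.2 × 0.2 = 324.9 kcal
Total at Tawny owl: 1937.736 + 324.9 = 2262.636 kcal

2262.6 kcal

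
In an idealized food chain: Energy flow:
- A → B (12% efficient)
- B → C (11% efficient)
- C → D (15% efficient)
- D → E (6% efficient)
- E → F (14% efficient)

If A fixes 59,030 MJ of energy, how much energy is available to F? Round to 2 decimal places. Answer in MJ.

0.98 MJ

B: 59030 × 0.12 = 7083.6 MJ
C: 7083.6 × 0.11 = 779.196 MJ
D: 779.196 × 0.15 = 116.8794 MJ
E: 116.8794 × 0.06 = 7.012764 MJ
F: 7.012764 × 0.14 = 0.98178696 MJ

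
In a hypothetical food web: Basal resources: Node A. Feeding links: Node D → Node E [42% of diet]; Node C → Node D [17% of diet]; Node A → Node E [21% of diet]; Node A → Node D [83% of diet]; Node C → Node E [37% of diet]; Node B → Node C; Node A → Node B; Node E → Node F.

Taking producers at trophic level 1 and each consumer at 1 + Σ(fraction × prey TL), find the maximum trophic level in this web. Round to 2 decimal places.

4.30

Node B: 1 + 1 = 2
Node C: 1 + 2 = 3
Node D: 1 + (0.17×3 + 0.83×1) = 2.34
Node E: 1 + (0.21×1 + 0.37×3 + 0.42×2.34) = 3.3028
Node F: 1 + 3.3028 = 4.3028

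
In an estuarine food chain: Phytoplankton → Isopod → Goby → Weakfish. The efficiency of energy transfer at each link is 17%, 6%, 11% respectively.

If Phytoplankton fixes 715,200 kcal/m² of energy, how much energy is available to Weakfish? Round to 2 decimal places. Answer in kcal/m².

Isopod: 715200 × 0.17 = 121584 kcal/m²
Goby: 121584 × 0.06 = 7295.04 kcal/m²
Weakfish: 7295.04 × 0.11 = 802.4544 kcal/m²

802.45 kcal/m²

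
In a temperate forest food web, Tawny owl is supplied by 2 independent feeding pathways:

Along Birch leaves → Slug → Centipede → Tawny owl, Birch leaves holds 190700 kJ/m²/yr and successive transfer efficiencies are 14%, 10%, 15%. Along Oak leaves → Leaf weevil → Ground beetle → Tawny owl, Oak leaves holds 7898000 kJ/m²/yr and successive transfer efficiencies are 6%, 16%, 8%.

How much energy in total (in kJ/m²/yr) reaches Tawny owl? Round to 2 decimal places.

Via Birch leaves: 190700 × 0.14 × 0.1 × 0.15 = 400.47 kJ/m²/yr
Via Oak leaves: 7898000 × 0.06 × 0.16 × 0.08 = 6065.664 kJ/m²/yr
Total at Tawny owl: 400.47 + 6065.664 = 6466.134 kJ/m²/yr

6466.13 kJ/m²/yr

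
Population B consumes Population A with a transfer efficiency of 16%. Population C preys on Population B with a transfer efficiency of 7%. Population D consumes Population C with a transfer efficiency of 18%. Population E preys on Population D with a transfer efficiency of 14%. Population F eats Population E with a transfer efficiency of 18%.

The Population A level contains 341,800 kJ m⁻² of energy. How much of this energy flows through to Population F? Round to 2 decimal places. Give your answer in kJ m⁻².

17.36 kJ m⁻²

Population B: 341800 × 0.16 = 54688 kJ m⁻²
Population C: 54688 × 0.07 = 3828.16 kJ m⁻²
Population D: 3828.16 × 0.18 = 689.0688 kJ m⁻²
Population E: 689.0688 × 0.14 = 96.469632 kJ m⁻²
Population F: 96.469632 × 0.18 = 17.36453376 kJ m⁻²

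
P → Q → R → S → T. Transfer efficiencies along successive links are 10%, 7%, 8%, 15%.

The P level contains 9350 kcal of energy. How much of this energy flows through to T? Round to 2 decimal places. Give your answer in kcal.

0.79 kcal

Q: 9350 × 0.1 = 935 kcal
R: 935 × 0.07 = 65.45 kcal
S: 65.45 × 0.08 = 5.236 kcal
T: 5.236 × 0.15 = 0.7854 kcal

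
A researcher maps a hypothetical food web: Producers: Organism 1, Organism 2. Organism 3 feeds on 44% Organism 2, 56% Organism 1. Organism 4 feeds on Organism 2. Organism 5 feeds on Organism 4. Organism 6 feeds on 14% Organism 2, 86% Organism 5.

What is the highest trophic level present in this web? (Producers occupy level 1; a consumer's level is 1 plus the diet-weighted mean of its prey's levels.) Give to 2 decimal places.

3.72

Organism 3: 1 + (0.44×1 + 0.56×1) = 2
Organism 4: 1 + 1 = 2
Organism 5: 1 + 2 = 3
Organism 6: 1 + (0.14×1 + 0.86×3) = 3.72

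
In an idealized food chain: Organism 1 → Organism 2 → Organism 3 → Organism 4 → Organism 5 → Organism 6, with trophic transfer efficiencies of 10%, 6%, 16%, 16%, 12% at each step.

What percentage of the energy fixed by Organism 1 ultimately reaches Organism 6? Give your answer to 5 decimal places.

0.00184%

Product of link efficiencies: 0.1 × 0.06 × 0.16 × 0.16 × 0.12 = 0.000018432
As a percentage: 0.000018432 × 100 = 0.00184%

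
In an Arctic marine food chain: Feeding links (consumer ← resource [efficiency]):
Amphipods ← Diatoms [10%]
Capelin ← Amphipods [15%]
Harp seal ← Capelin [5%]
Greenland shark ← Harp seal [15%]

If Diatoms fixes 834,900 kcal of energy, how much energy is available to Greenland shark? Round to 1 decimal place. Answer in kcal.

Amphipods: 834900 × 0.1 = 83490 kcal
Capelin: 83490 × 0.15 = 12523.5 kcal
Harp seal: 12523.5 × 0.05 = 626.175 kcal
Greenland shark: 626.175 × 0.15 = 93.92625 kcal

93.9 kcal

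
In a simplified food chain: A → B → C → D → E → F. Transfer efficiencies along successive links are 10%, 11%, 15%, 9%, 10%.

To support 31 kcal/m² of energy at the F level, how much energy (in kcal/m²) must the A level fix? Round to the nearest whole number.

2087542 kcal/m²

Cumulative transfer efficiency: 0.1 × 0.11 × 0.15 × 0.09 × 0.1 = 0.00001485
A energy = 31 / 0.00001485 = 2087542 kcal/m²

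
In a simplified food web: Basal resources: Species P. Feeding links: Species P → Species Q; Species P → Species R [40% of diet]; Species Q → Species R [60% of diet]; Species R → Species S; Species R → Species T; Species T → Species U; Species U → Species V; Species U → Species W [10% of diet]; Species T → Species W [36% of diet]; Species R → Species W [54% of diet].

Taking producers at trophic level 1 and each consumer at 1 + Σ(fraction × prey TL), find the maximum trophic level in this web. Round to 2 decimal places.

Species Q: 1 + 1 = 2
Species R: 1 + (0.4×1 + 0.6×2) = 2.6
Species S: 1 + 2.6 = 3.6
Species T: 1 + 2.6 = 3.6
Species U: 1 + 3.6 = 4.6
Species V: 1 + 4.6 = 5.6
Species W: 1 + (0.1×4.6 + 0.36×3.6 + 0.54×2.6) = 4.16

5.60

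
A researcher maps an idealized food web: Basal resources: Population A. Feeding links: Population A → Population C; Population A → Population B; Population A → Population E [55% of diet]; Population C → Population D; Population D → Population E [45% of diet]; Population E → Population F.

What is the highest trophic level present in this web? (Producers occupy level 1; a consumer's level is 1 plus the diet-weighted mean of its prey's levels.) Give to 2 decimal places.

Population B: 1 + 1 = 2
Population C: 1 + 1 = 2
Population D: 1 + 2 = 3
Population E: 1 + (0.55×1 + 0.45×3) = 2.9
Population F: 1 + 2.9 = 3.9

3.90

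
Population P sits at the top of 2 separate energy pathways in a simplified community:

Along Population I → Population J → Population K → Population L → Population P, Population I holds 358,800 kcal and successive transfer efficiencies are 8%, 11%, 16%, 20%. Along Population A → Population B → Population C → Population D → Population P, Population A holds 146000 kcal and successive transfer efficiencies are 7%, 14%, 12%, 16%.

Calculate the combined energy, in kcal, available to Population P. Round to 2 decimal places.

Via Population I: 358800 × 0.08 × 0.11 × 0.16 × 0.2 = 101.03808 kcal
Via Population A: 146000 × 0.07 × 0.14 × 0.12 × 0.16 = 27.47136 kcal
Total at Population P: 101.03808 + 27.47136 = 128.50944 kcal

128.51 kcal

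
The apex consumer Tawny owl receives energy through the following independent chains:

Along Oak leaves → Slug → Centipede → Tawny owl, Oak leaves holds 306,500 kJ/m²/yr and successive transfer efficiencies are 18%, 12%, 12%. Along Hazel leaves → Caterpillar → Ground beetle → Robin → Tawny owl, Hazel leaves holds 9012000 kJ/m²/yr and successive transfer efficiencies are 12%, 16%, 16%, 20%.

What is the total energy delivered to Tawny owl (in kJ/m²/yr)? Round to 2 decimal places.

Via Oak leaves: 306500 × 0.18 × 0.12 × 0.12 = 794.448 kJ/m²/yr
Via Hazel leaves: 9012000 × 0.12 × 0.16 × 0.16 × 0.2 = 5536.9728 kJ/m²/yr
Total at Tawny owl: 794.448 + 5536.9728 = 6331.4208 kJ/m²/yr

6331.42 kJ/m²/yr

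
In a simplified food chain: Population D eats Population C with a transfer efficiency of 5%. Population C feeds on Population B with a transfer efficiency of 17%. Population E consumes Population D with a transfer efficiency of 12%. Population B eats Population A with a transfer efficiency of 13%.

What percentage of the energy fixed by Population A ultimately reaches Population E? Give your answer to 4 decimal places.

Product of link efficiencies: 0.13 × 0.17 × 0.05 × 0.12 = 0.0001326
As a percentage: 0.0001326 × 100 = 0.0133%

0.0133%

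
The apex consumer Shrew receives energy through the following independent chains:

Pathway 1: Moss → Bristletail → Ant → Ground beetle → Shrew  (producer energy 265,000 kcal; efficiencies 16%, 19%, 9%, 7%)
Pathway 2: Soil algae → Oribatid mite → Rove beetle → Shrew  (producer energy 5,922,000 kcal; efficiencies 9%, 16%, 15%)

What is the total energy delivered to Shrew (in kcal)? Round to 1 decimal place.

12842.3 kcal

Pathway 1: 265000 × 0.16 × 0.19 × 0.09 × 0.07 = 50.7528 kcal
Pathway 2: 5922000 × 0.09 × 0.16 × 0.15 = 12791.52 kcal
Total at Shrew: 50.7528 + 12791.52 = 12842.2728 kcal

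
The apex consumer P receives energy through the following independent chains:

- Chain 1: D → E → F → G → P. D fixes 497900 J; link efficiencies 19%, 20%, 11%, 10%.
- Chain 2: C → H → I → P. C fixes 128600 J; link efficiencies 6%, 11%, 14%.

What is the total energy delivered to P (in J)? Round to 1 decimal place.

326.9 J

Chain 1: 497900 × 0.19 × 0.2 × 0.11 × 0.1 = 208.1222 J
Chain 2: 128600 × 0.06 × 0.11 × 0.14 = 118.8264 J
Total at P: 208.1222 + 118.8264 = 326.9486 J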